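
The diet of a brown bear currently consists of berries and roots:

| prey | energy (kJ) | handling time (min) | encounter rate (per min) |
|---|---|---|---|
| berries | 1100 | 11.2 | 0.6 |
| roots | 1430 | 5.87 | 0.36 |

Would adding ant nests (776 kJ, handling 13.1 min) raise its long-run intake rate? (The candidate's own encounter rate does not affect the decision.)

No

On berries and roots alone, R = ΣλE/(1+Σλh) = 1175/9.833 = 119.5 kJ/min.
ant nests: E/h = 776/13.1 = 59.24 kJ/min.
Since 59.24 < R, time spent handling ant nests is better spent searching.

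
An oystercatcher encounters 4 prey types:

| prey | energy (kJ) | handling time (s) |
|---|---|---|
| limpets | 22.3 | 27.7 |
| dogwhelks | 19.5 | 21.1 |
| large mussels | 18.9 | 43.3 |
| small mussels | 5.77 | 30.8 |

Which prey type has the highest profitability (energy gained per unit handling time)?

dogwhelks

In descending order of E/h:
dogwhelks: 19.5/21.1 = 0.924 kJ/s
limpets: 22.3/27.7 = 0.805 kJ/s
large mussels: 18.9/43.3 = 0.436 kJ/s
small mussels: 5.77/30.8 = 0.187 kJ/s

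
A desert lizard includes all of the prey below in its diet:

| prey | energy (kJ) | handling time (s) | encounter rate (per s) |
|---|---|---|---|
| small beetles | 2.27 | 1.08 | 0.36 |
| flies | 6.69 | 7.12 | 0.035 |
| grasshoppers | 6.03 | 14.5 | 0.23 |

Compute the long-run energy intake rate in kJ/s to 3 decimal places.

Energy encountered per unit search time: 0.36×2.27 + 0.035×6.69 + 0.23×6.03 = 2.438 kJ/s.
Handling time per unit search time: 0.36×1.08 + 0.035×7.12 + 0.23×14.5 = 3.973.
Rate = 2.438/(1 + 3.973) = 0.4903 kJ/s.

0.490 kJ/s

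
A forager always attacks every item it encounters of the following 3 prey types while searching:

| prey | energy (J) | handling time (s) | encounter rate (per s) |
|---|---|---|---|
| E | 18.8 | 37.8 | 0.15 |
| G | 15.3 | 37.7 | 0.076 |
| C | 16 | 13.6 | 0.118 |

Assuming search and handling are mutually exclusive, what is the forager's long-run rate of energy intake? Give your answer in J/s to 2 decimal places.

0.53 J/s

R = (0.15×18.8 + 0.076×15.3 + 0.118×16) / (1 + 0.15×37.8 + 0.076×37.7 + 0.118×13.6) = 5.871/11.14 = 0.527 J/s.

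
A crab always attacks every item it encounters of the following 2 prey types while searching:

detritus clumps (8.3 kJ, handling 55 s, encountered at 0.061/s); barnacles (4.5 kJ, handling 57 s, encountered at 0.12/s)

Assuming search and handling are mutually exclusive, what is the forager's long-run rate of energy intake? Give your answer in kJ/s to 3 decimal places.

R = Σλ_iE_i / (1 + Σλ_ih_i)
Numerator: 0.061×8.3 + 0.12×4.5 = 1.046
Denominator: 1 + 0.061×55 + 0.12×57 = 11.2
R = 1.046/11.2 = 0.09346 kJ/s

0.093 kJ/s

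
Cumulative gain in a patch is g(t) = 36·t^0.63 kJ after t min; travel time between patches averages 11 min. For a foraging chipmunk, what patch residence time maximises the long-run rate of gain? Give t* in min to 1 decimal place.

Maximise g(t)/(T+t): set derivative to zero → g'(t)(T+t) = g(t).
g'(t) = 0.63·36·t^-0.37. Setting 0.63·36·t^-0.37 = 36·t^0.63/(11+t) gives 0.63(11+t) = t, so 0.37·t = 0.63×11.
t* = 0.63×11/0.37 = 18.73 min.

18.7 min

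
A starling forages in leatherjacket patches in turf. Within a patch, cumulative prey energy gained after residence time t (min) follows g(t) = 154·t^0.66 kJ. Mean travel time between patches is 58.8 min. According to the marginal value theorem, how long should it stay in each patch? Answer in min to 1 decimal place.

By the marginal value theorem, leave when the instantaneous gain rate g'(t) equals the habitat-wide average g(t)/(T + t).
g'(t) = 0.66·154·t^-0.34. Setting 0.66·154·t^-0.34 = 154·t^0.66/(58.8+t) gives 0.66(58.8+t) = t, so 0.34·t = 0.66×58.8.
t* = 0.66×58.8/0.34 = 114.1 min.

114.1 min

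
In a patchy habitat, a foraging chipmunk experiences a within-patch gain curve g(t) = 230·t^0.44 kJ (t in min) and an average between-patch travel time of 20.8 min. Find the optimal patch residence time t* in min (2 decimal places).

Maximise g(t)/(T+t): set derivative to zero → g'(t)(T+t) = g(t).
g'(t) = 0.44·230·t^-0.56. Setting 0.44·230·t^-0.56 = 230·t^0.44/(20.8+t) gives 0.44(20.8+t) = t, so 0.56·t = 0.44×20.8.
t* = 0.44×20.8/0.56 = 16.34 min.

16.34 min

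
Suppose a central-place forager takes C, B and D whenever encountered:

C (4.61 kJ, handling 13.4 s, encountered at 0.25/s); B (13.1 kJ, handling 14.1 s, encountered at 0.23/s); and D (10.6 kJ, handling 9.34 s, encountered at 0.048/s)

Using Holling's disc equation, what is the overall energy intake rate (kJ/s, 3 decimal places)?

0.581 kJ/s

R = Σλ_iE_i / (1 + Σλ_ih_i)
Numerator: 0.25×4.61 + 0.23×13.1 + 0.048×10.6 = 4.674
Denominator: 1 + 0.25×13.4 + 0.23×14.1 + 0.048×9.34 = 8.041
R = 4.674/8.041 = 0.5813 kJ/s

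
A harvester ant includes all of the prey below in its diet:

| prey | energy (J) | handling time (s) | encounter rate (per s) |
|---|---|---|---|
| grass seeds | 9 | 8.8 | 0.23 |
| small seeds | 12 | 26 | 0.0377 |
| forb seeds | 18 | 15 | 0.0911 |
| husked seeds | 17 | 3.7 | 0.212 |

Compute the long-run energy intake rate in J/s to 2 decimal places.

1.26 J/s

Energy encountered per unit search time: 0.23×9 + 0.0377×12 + 0.0911×18 + 0.212×17 = 7.766 J/s.
Handling time per unit search time: 0.23×8.8 + 0.0377×26 + 0.0911×15 + 0.212×3.7 = 5.155.
Rate = 7.766/(1 + 5.155) = 1.262 J/s.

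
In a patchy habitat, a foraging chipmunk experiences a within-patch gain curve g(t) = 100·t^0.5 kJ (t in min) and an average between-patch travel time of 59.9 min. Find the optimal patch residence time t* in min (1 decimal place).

59.9 min

Maximise g(t)/(T+t): set derivative to zero → g'(t)(T+t) = g(t).
g'(t) = 0.5·100·t^-0.5. Setting 0.5·100·t^-0.5 = 100·t^0.5/(59.9+t) gives 0.5(59.9+t) = t, so 0.50·t = 0.5×59.9.
t* = 0.5×59.9/0.50 = 59.9 min.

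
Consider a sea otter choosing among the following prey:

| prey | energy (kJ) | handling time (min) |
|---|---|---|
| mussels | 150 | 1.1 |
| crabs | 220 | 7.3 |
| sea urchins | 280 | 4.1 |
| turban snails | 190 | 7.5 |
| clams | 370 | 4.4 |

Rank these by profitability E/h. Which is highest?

Profitability E/h (kJ/min): mussels = 150/1.1 = 136, crabs = 220/7.3 = 30.1, sea urchins = 280/4.1 = 68.3, turban snails = 190/7.5 = 25.3, clams = 370/4.4 = 84.1.
Ranked: mussels > clams > sea urchins > crabs > turban snails.

mussels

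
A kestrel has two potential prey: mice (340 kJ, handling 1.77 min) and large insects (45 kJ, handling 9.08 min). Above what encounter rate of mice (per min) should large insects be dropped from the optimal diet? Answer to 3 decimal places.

The zero-one rule: include large insects iff E₂/h₂ > λE₁/(1+λh₁). Equality gives the switch point.
λE₁h₂ = E₂ + λE₂h₁ ⇒ λ = E₂/(E₁h₂ − E₂h₁) = 45/(3087 − 79.65) = 0.01496 per min.

0.015 per min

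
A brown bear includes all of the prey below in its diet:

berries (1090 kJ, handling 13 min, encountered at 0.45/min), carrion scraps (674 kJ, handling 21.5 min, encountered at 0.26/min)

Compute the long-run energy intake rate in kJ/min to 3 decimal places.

R = Σλ_iE_i / (1 + Σλ_ih_i)
Numerator: 0.45×1090 + 0.26×674 = 665.7
Denominator: 1 + 0.45×13 + 0.26×21.5 = 12.44
R = 665.7/12.44 = 53.52 kJ/min

53.516 kJ/min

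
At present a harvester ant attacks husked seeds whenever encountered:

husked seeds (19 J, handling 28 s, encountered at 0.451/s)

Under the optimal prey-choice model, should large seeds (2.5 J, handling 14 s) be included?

No

On husked seeds alone, R = ΣλE/(1+Σλh) = 8.569/13.63 = 0.6288 J/s.
large seeds: E/h = 2.5/14 = 0.1786 J/s.
0.1786 < 0.6288, so adding large seeds would lower the average — exclude it.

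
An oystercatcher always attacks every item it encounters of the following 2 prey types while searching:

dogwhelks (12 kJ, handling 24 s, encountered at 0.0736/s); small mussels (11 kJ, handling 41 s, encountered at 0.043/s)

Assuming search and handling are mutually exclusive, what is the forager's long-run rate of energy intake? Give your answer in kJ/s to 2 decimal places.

0.30 kJ/s

R = (0.0736×12 + 0.043×11) / (1 + 0.0736×24 + 0.043×41) = 1.356/4.529 = 0.2994 kJ/s.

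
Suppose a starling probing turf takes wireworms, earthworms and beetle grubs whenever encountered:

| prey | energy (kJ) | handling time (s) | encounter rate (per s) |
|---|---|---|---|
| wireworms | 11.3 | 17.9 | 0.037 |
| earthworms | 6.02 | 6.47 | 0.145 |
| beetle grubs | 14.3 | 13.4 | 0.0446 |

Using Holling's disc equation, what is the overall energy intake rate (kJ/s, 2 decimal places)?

R = (0.037×11.3 + 0.145×6.02 + 0.0446×14.3) / (1 + 0.037×17.9 + 0.145×6.47 + 0.0446×13.4) = 1.929/3.198 = 0.6031 kJ/s.

0.60 kJ/s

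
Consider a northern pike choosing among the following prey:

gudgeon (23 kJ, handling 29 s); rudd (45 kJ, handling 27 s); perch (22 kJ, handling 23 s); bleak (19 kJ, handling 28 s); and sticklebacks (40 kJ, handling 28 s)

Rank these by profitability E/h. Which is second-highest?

sticklebacks

In descending order of E/h:
rudd: 45/27 = 1.67 kJ/s
sticklebacks: 40/28 = 1.43 kJ/s
perch: 22/23 = 0.957 kJ/s
gudgeon: 23/29 = 0.793 kJ/s
bleak: 19/28 = 0.679 kJ/s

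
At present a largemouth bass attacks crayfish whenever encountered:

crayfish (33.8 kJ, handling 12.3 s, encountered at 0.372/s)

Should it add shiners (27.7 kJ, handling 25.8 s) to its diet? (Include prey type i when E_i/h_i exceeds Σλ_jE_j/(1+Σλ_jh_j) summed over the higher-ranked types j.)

Intake rate on the current diet: R = (0.372×33.8) / (1 + 0.372×12.3) = 12.57/5.576 = 2.255 kJ/s.
shiners: E/h = 27.7/25.8 = 1.074 kJ/s.
1.074 < 2.255, so adding shiners would lower the average — exclude it.

No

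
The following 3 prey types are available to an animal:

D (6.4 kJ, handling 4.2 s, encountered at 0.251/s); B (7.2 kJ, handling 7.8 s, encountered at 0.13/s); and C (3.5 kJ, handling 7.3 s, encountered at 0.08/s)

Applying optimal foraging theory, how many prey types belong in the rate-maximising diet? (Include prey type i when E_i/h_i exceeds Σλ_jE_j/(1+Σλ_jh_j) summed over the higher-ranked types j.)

2

Rank by E/h (kJ/s): D 1.52, B 0.923, C 0.479. Include each in turn until the next type's E/h falls below the running intake rate.
Rate on top 1: 0.782. B: 0.923 > 0.782 → include.
Rate on top 2: 0.8286. C: 0.479 < 0.8286 → exclude; stop.
Optimal diet: D, B — 2 of 3 types.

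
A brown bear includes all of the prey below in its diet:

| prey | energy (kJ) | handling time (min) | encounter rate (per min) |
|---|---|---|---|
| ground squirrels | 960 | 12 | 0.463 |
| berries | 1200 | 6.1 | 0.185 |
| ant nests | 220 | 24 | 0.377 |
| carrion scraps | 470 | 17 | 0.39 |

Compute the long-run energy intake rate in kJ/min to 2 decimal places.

Energy encountered per unit search time: 0.463×960 + 0.185×1200 + 0.377×220 + 0.39×470 = 932.7 kJ/min.
Handling time per unit search time: 0.463×12 + 0.185×6.1 + 0.377×24 + 0.39×17 = 22.36.
Rate = 932.7/(1 + 22.36) = 39.92 kJ/min.

39.92 kJ/min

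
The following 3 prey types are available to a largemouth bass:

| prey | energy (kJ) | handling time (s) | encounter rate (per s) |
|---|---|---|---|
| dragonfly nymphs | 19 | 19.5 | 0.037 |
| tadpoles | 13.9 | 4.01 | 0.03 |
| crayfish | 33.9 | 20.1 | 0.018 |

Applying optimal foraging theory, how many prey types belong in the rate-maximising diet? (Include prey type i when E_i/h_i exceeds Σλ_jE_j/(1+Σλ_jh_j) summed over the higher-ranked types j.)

E/h in descending order: tadpoles 3.47, crayfish 1.69, dragonfly nymphs 0.974 kJ/s. The optimal diet is the largest prefix of this list for which every included type satisfies E_i/h_i > R on the types above it.
Rate on top 1: 0.3722. crayfish: 1.69 > 0.3722 → include.
Rate on top 2: 0.6931. dragonfly nymphs: 0.974 > 0.6931 → include.
Optimal diet: tadpoles, crayfish, dragonfly nymphs — 3 of 3 types.

3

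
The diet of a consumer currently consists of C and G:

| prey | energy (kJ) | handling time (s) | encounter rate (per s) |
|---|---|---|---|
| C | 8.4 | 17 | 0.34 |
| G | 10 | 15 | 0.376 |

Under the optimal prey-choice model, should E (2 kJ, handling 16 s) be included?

No

Intake rate on the current diet: R = (0.34×8.4 + 0.376×10) / (1 + 0.34×17 + 0.376×15) = 6.616/12.42 = 0.5327 kJ/s.
E: E/h = 2/16 = 0.125 kJ/s.
Since 0.125 < R, time spent handling E is better spent searching.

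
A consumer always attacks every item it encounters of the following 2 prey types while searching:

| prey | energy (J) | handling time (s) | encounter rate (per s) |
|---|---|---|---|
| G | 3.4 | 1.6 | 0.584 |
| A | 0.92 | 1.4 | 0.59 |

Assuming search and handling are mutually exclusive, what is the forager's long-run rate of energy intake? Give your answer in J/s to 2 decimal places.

R = Σλ_iE_i / (1 + Σλ_ih_i)
Numerator: 0.584×3.4 + 0.59×0.92 = 2.528
Denominator: 1 + 0.584×1.6 + 0.59×1.4 = 2.76
R = 2.528/2.76 = 0.916 J/s

0.92 J/s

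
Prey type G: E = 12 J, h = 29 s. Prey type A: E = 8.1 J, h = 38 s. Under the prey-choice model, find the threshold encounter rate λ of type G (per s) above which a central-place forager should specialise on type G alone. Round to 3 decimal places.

0.037 per s

At the threshold, the rate on type G alone equals the profitability of type A: λ·12/(1 + λ·29) = 8.1/38 = 0.2132.
Rearranging, λ(12 − 0.2132×29) = 0.2132, so λ = 0.2132/5.818 = 0.03664 per s.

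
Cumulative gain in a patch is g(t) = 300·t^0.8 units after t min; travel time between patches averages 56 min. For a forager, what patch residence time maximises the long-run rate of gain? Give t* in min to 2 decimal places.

224.00 min

Maximise g(t)/(T+t): set derivative to zero → g'(t)(T+t) = g(t).
g'(t) = 0.8·300·t^-0.2. Setting 0.8·300·t^-0.2 = 300·t^0.8/(56+t) gives 0.8(56+t) = t, so 0.20·t = 0.8×56.
t* = 0.8×56/0.20 = 224 min.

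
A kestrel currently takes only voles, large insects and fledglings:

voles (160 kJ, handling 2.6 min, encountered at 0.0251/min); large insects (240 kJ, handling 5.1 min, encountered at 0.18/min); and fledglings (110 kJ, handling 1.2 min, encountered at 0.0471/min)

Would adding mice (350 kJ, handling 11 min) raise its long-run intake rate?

Intake rate on the current diet: R = (0.0251×160 + 0.18×240 + 0.0471×110) / (1 + 0.0251×2.6 + 0.18×5.1 + 0.0471×1.2) = 52.4/2.04 = 25.69 kJ/min.
mice: E/h = 350/11 = 31.82 kJ/min.
31.82 > 25.69, so adding mice raises the average — include it.

Yes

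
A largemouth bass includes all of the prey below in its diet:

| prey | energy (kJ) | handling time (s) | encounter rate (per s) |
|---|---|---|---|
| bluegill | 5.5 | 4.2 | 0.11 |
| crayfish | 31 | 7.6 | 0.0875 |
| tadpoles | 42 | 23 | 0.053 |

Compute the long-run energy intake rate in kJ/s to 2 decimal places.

Energy encountered per unit search time: 0.11×5.5 + 0.0875×31 + 0.053×42 = 5.543 kJ/s.
Handling time per unit search time: 0.11×4.2 + 0.0875×7.6 + 0.053×23 = 2.346.
Rate = 5.543/(1 + 2.346) = 1.657 kJ/s.

1.66 kJ/s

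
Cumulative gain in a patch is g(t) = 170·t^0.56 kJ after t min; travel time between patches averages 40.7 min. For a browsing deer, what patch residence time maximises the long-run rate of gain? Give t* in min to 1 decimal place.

Maximise g(t)/(T+t): set derivative to zero → g'(t)(T+t) = g(t).
g'(t) = 0.56·170·t^-0.44. Setting 0.56·170·t^-0.44 = 170·t^0.56/(40.7+t) gives 0.56(40.7+t) = t, so 0.44·t = 0.56×40.7.
t* = 0.56×40.7/0.44 = 51.8 min.

51.8 min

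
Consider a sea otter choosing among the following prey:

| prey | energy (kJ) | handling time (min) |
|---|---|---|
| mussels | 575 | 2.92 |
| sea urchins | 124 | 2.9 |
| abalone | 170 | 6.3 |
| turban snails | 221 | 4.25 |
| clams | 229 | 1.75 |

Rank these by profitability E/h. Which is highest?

mussels

Profitability E/h (kJ/min): mussels = 575/2.92 = 197, sea urchins = 124/2.9 = 42.8, abalone = 170/6.3 = 27, turban snails = 221/4.25 = 52, clams = 229/1.75 = 131.
Ranked: mussels > clams > turban snails > sea urchins > abalone.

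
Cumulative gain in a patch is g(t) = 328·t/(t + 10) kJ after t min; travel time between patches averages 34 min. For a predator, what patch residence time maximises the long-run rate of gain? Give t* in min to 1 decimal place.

Optimal t* satisfies g'(t*) = g(t*)/(T + t*).
g'(t) = 328·10/(t + 10)². Setting 328·10/(t+10)² = 328t/[(t+10)(34+t)] gives 10(34+t) = t(t+10), so t² = 10×34 = 340.
t* = √340 = 18.44 min.

18.4 min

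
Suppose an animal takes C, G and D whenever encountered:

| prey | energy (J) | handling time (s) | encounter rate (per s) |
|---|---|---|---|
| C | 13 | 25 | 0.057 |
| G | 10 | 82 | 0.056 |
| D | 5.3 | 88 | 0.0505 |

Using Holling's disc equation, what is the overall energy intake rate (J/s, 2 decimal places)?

R = (0.057×13 + 0.056×10 + 0.0505×5.3) / (1 + 0.057×25 + 0.056×82 + 0.0505×88) = 1.569/11.46 = 0.1369 J/s.

0.14 J/s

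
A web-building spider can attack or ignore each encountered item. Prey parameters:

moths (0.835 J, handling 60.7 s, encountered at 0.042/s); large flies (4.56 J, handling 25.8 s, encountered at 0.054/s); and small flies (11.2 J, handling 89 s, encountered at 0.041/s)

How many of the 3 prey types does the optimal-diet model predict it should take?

2

E/h in descending order: large flies 0.177, small flies 0.126, moths 0.0138 J/s. The optimal diet is the largest prefix of this list for which every included type satisfies E_i/h_i > R on the types above it.
Rate on top 1: 0.1029. small flies: 0.126 > 0.1029 → include.
Rate on top 2: 0.1168. moths: 0.0138 < 0.1168 → exclude; stop.
Optimal diet: large flies, small flies — 2 of 3 types.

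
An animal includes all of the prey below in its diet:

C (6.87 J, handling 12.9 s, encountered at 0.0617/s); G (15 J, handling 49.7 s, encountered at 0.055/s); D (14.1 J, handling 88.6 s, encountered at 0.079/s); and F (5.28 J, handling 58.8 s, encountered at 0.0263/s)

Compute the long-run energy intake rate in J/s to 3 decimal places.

R = (0.0617×6.87 + 0.055×15 + 0.079×14.1 + 0.0263×5.28) / (1 + 0.0617×12.9 + 0.055×49.7 + 0.079×88.6 + 0.0263×58.8) = 2.502/13.08 = 0.1913 J/s.

0.191 J/s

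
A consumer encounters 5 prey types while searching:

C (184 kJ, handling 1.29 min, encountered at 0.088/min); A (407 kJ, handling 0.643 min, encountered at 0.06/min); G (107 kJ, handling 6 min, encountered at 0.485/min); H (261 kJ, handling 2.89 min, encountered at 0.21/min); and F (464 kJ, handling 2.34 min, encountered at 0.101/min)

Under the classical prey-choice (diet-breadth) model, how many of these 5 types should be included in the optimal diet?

4

Profitabilities (E/h, kJ/min): A 633, F 198, C 143, H 90.3, G 17.8. Add prey in this order while the next type's profitability exceeds the intake rate on those already taken.
Rate on top 1: 23.51. F: 198 > 23.51 → include.
Rate on top 2: 55.91. C: 143 > 55.91 → include.
Rate on top 3: 63. H: 90.3 > 63 → include.
Rate on top 4: 71.31. G: 17.8 < 71.31 → exclude; stop.
Optimal diet: A, F, C, H — 4 of 5 types.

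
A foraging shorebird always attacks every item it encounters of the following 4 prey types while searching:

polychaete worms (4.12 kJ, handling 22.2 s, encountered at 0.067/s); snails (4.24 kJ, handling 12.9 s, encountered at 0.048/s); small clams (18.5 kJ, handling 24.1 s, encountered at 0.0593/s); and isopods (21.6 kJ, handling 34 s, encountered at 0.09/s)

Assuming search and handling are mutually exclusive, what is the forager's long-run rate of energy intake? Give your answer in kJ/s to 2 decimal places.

R = Σλ_iE_i / (1 + Σλ_ih_i)
Numerator: 0.067×4.12 + 0.048×4.24 + 0.0593×18.5 + 0.09×21.6 = 3.521
Denominator: 1 + 0.067×22.2 + 0.048×12.9 + 0.0593×24.1 + 0.09×34 = 7.596
R = 3.521/7.596 = 0.4635 kJ/s

0.46 kJ/s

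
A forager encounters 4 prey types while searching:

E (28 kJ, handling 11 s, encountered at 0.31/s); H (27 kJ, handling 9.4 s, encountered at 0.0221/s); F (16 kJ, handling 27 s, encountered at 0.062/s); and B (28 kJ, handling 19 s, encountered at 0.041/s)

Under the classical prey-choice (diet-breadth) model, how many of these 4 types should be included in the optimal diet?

E/h in descending order: H 2.87, E 2.55, B 1.47, F 0.593 kJ/s. The optimal diet is the largest prefix of this list for which every included type satisfies E_i/h_i > R on the types above it.
Rate on top 1: 0.4941. E: 2.55 > 0.4941 → include.
Rate on top 2: 2.009. B: 1.47 < 2.009 → exclude; stop.
Optimal diet: H, E — 2 of 4 types.

2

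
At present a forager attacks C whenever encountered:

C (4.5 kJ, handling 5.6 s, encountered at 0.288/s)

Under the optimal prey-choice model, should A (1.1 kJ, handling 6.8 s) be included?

No

On C alone, R = ΣλE/(1+Σλh) = 1.296/2.613 = 0.496 kJ/s.
A: E/h = 1.1/6.8 = 0.1618 kJ/s.
0.1618 < 0.496, so adding A would lower the average — exclude it.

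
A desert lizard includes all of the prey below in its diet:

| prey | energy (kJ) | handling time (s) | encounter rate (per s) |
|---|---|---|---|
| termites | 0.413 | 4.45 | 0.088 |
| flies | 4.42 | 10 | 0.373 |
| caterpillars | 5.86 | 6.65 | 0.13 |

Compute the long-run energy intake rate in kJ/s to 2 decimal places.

R = Σλ_iE_i / (1 + Σλ_ih_i)
Numerator: 0.088×0.413 + 0.373×4.42 + 0.13×5.86 = 2.447
Denominator: 1 + 0.088×4.45 + 0.373×10 + 0.13×6.65 = 5.986
R = 2.447/5.986 = 0.4087 kJ/s

0.41 kJ/s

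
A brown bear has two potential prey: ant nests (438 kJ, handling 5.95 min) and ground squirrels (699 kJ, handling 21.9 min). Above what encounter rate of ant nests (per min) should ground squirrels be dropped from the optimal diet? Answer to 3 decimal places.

0.129 per min

At the threshold, the rate on ant nests alone equals the profitability of ground squirrels: λ·438/(1 + λ·5.95) = 699/21.9 = 31.92.
Rearranging, λ(438 − 31.92×5.95) = 31.92, so λ = 31.92/248.1 = 0.1287 per min.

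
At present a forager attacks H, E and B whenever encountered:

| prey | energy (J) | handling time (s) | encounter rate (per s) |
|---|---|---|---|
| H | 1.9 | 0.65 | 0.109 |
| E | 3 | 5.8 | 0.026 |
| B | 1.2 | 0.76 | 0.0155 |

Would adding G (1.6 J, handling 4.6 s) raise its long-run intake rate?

Yes

Intake rate on the current diet: R = (0.109×1.9 + 0.026×3 + 0.0155×1.2) / (1 + 0.109×0.65 + 0.026×5.8 + 0.0155×0.76) = 0.3037/1.233 = 0.2462 J/s.
G: E/h = 1.6/4.6 = 0.3478 J/s.
0.3478 > 0.2462, so adding G raises the average — include it.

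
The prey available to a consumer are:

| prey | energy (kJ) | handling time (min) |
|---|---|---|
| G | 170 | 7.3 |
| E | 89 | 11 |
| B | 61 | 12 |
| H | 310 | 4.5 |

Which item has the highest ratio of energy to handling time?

H

In descending order of E/h:
H: 310/4.5 = 68.9 kJ/min
G: 170/7.3 = 23.3 kJ/min
E: 89/11 = 8.09 kJ/min
B: 61/12 = 5.08 kJ/min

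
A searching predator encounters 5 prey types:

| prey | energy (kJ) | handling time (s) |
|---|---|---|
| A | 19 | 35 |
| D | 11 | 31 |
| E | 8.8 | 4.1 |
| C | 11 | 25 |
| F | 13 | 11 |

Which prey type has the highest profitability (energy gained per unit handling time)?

E

Profitability E/h (kJ/s): A = 19/35 = 0.543, D = 11/31 = 0.355, E = 8.8/4.1 = 2.15, C = 11/25 = 0.44, F = 13/11 = 1.18.
Ranked: E > F > A > C > D.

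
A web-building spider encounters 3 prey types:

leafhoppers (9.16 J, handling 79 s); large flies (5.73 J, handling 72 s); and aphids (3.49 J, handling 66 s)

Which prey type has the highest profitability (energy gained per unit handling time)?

In descending order of E/h:
leafhoppers: 9.16/79 = 0.116 J/s
large flies: 5.73/72 = 0.0796 J/s
aphids: 3.49/66 = 0.0529 J/s

leafhoppers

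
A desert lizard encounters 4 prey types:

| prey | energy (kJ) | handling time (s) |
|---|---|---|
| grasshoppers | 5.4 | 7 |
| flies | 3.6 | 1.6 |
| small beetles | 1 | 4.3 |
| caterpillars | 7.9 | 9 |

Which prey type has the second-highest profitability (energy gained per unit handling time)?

In descending order of E/h:
flies: 3.6/1.6 = 2.25 kJ/s
caterpillars: 7.9/9 = 0.878 kJ/s
grasshoppers: 5.4/7 = 0.771 kJ/s
small beetles: 1/4.3 = 0.233 kJ/s

caterpillars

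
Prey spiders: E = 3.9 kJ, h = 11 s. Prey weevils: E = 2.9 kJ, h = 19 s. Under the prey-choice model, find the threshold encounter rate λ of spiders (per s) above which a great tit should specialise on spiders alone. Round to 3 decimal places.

At the threshold, the rate on spiders alone equals the profitability of weevils: λ·3.9/(1 + λ·11) = 2.9/19 = 0.1526.
Rearranging, λ(3.9 − 0.1526×11) = 0.1526, so λ = 0.1526/2.221 = 0.06872 per s.

0.069 per s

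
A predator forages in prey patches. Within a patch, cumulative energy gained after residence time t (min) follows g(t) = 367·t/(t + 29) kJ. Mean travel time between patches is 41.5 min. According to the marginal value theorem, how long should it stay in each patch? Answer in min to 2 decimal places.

34.69 min

Maximise g(t)/(T+t): set derivative to zero → g'(t)(T+t) = g(t).
g'(t) = 367·29/(t + 29)². Setting 367·29/(t+29)² = 367t/[(t+29)(41.5+t)] gives 29(41.5+t) = t(t+29), so t² = 29×41.5 = 1204.
t* = √1204 = 34.69 min.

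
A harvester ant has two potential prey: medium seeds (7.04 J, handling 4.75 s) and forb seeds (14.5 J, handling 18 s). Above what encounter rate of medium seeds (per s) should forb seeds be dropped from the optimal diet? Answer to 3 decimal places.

Drop forb seeds once their profitability E₂/h₂ falls below the rate achievable on medium seeds alone: E₂/h₂ = λE₁/(1 + λh₁).
Solve for λ: λE₁h₂ = E₂(1 + λh₁) → λ(E₁h₂ − E₂h₁) = E₂ → λ = E₂/(E₁h₂ − E₂h₁).
λ = 14.5/(7.04×18 − 14.5×4.75) = 14.5/57.84 = 0.2507 per s.

0.251 per s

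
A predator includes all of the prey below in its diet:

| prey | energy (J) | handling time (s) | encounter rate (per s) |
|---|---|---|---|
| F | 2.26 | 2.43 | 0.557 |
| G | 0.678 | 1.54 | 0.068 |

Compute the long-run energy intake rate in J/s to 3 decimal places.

0.531 J/s

Energy encountered per unit search time: 0.557×2.26 + 0.068×0.678 = 1.305 J/s.
Handling time per unit search time: 0.557×2.43 + 0.068×1.54 = 1.458.
Rate = 1.305/(1 + 1.458) = 0.5308 J/s.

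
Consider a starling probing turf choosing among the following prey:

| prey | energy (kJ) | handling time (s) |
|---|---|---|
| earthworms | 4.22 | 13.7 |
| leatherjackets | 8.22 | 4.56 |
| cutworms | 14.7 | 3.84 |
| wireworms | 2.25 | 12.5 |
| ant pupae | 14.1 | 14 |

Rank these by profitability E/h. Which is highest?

cutworms

Profitability E/h (kJ/s): earthworms = 4.22/13.7 = 0.308, leatherjackets = 8.22/4.56 = 1.8, cutworms = 14.7/3.84 = 3.83, wireworms = 2.25/12.5 = 0.18, ant pupae = 14.1/14 = 1.01.
Ranked: cutworms > leatherjackets > ant pupae > earthworms > wireworms.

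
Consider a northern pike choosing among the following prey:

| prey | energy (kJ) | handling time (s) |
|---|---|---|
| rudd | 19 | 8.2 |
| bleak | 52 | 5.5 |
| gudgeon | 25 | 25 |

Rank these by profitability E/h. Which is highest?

bleak

In descending order of E/h:
bleak: 52/5.5 = 9.45 kJ/s
rudd: 19/8.2 = 2.32 kJ/s
gudgeon: 25/25 = 1 kJ/s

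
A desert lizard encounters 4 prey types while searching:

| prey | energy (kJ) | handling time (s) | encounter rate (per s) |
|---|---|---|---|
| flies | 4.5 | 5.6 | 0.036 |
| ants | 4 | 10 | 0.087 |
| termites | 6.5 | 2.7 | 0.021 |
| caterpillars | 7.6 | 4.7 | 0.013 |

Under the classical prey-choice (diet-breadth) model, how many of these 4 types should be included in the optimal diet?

4

Profitabilities (E/h, kJ/s): termites 2.41, caterpillars 1.62, flies 0.804, ants 0.4. Add prey in this order while the next type's profitability exceeds the intake rate on those already taken.
Rate on top 1: 0.1292. caterpillars: 1.62 > 0.1292 → include.
Rate on top 2: 0.2105. flies: 0.804 > 0.2105 → include.
Rate on top 3: 0.3011. ants: 0.4 > 0.3011 → include.
Optimal diet: termites, caterpillars, flies, ants — 4 of 4 types.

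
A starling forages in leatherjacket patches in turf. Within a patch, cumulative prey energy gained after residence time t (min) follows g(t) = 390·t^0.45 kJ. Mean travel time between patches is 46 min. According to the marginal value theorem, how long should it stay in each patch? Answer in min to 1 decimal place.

37.6 min

Maximise g(t)/(T+t): set derivative to zero → g'(t)(T+t) = g(t).
g'(t) = 0.45·390·t^-0.55. Setting 0.45·390·t^-0.55 = 390·t^0.45/(46+t) gives 0.45(46+t) = t, so 0.55·t = 0.45×46.
t* = 0.45×46/0.55 = 37.64 min.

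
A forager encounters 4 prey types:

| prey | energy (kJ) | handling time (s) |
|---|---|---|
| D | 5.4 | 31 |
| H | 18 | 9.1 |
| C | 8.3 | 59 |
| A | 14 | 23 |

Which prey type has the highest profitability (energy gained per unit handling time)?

H

In descending order of E/h:
H: 18/9.1 = 1.98 kJ/s
A: 14/23 = 0.609 kJ/s
D: 5.4/31 = 0.174 kJ/s
C: 8.3/59 = 0.141 kJ/s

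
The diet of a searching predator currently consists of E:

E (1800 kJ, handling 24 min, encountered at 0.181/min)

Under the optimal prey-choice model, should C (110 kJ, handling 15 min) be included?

Current rate: (0.181×1800)/(1 + 0.181×24) = 60.97 kJ/min.
Profitability of C: 110/15 = 7.333 kJ/min.
7.333 < 60.97, so adding C would lower the average — exclude it.

No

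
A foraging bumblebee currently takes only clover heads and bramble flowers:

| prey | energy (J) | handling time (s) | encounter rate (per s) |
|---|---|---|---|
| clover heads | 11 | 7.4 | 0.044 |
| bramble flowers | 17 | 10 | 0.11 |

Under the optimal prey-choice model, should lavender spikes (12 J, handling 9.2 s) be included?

Yes

On clover heads and bramble flowers alone, R = ΣλE/(1+Σλh) = 2.354/2.426 = 0.9705 J/s.
lavender spikes: E/h = 12/9.2 = 1.304 J/s.
1.304 > 0.9705, so adding lavender spikes raises the average — include it.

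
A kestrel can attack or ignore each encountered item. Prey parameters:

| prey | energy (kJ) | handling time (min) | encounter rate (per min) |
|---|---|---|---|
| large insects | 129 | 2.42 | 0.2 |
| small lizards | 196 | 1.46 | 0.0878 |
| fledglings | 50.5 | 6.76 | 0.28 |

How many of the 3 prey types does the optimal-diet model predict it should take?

E/h in descending order: small lizards 134, large insects 53.3, fledglings 7.47 kJ/min. The optimal diet is the largest prefix of this list for which every included type satisfies E_i/h_i > R on the types above it.
Rate on top 1: 15.25. large insects: 53.3 > 15.25 → include.
Rate on top 2: 26.68. fledglings: 7.47 < 26.68 → exclude; stop.
Optimal diet: small lizards, large insects — 2 of 3 types.

2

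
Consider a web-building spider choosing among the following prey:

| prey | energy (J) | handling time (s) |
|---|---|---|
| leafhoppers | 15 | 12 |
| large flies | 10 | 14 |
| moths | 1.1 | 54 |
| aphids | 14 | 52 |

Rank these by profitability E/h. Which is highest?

leafhoppers

In descending order of E/h:
leafhoppers: 15/12 = 1.25 J/s
large flies: 10/14 = 0.714 J/s
aphids: 14/52 = 0.269 J/s
moths: 1.1/54 = 0.0204 J/s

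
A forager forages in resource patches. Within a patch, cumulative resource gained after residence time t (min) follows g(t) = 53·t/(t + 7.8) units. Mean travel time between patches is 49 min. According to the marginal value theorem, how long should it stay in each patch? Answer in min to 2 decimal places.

19.55 min

Maximise g(t)/(T+t): set derivative to zero → g'(t)(T+t) = g(t).
g'(t) = 53·7.8/(t + 7.8)². Setting 53·7.8/(t+7.8)² = 53t/[(t+7.8)(49+t)] gives 7.8(49+t) = t(t+7.8), so t² = 7.8×49 = 382.2.
t* = √382.2 = 19.55 min.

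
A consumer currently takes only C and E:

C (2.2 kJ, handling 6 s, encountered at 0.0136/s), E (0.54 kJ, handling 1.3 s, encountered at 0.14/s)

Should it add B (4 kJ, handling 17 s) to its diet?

Current rate: (0.0136×2.2 + 0.14×0.54)/(1 + 0.0136×6 + 0.14×1.3) = 0.08351 kJ/s.
Profitability of B: 4/17 = 0.2353 kJ/s.
0.2353 > 0.08351, so adding B raises the average — include it.

Yes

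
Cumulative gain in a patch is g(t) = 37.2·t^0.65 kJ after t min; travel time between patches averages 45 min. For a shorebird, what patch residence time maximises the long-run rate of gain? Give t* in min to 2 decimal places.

83.57 min

Maximise g(t)/(T+t): set derivative to zero → g'(t)(T+t) = g(t).
g'(t) = 0.65·37.2·t^-0.35. Setting 0.65·37.2·t^-0.35 = 37.2·t^0.65/(45+t) gives 0.65(45+t) = t, so 0.35·t = 0.65×45.
t* = 0.65×45/0.35 = 83.57 min.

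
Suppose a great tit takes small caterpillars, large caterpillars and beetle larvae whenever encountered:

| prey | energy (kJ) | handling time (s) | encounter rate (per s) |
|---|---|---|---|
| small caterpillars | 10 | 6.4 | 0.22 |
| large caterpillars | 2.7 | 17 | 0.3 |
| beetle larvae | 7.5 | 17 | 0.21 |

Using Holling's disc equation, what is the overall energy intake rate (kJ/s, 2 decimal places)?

R = (0.22×10 + 0.3×2.7 + 0.21×7.5) / (1 + 0.22×6.4 + 0.3×17 + 0.21×17) = 4.585/11.08 = 0.4139 kJ/s.

0.41 kJ/s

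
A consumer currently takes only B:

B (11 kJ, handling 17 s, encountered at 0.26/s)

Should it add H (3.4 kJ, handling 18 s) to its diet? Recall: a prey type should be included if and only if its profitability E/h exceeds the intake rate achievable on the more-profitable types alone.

Intake rate on the current diet: R = (0.26×11) / (1 + 0.26×17) = 2.86/5.42 = 0.5277 kJ/s.
Profitability of H: 3.4/18 = 0.1889 kJ/s.
Since 0.1889 < R, time spent handling H is better spent searching.

No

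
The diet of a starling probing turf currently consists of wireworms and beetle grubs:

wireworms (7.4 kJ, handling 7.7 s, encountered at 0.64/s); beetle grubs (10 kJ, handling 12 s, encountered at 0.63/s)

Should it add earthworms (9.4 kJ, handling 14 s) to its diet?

On wireworms and beetle grubs alone, R = ΣλE/(1+Σλh) = 11.04/13.49 = 0.8182 kJ/s.
Profitability of earthworms: 9.4/14 = 0.6714 kJ/s.
Since 0.6714 < R, time spent handling earthworms is better spent searching.

No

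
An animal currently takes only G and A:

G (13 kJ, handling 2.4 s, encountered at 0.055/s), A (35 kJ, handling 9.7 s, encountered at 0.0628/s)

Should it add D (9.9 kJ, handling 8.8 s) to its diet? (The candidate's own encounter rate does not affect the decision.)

Current rate: (0.055×13 + 0.0628×35)/(1 + 0.055×2.4 + 0.0628×9.7) = 1.673 kJ/s.
Profitability of D: 9.9/8.8 = 1.125 kJ/s.
Since 1.125 < R, time spent handling D is better spent searching.

No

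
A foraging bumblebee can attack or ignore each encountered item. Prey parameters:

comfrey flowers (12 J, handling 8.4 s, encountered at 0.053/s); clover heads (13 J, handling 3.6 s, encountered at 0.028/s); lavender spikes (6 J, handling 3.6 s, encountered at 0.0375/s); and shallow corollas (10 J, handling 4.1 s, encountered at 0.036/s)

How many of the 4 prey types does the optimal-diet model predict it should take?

4

Rank by E/h (J/s): clover heads 3.61, shallow corollas 2.44, lavender spikes 1.67, comfrey flowers 1.43. Include each in turn until the next type's E/h falls below the running intake rate.
Rate on top 1: 0.3307. shallow corollas: 2.44 > 0.3307 → include.
Rate on top 2: 0.5799. lavender spikes: 1.67 > 0.5799 → include.
Rate on top 3: 0.686. comfrey flowers: 1.43 > 0.686 → include.
Optimal diet: clover heads, shallow corollas, lavender spikes, comfrey flowers — 4 of 4 types.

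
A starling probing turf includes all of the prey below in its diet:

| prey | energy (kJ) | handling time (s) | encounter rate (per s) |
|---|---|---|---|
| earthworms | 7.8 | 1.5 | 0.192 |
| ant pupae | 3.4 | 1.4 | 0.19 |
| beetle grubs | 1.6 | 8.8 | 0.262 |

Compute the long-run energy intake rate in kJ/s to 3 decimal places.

0.664 kJ/s

R = Σλ_iE_i / (1 + Σλ_ih_i)
Numerator: 0.192×7.8 + 0.19×3.4 + 0.262×1.6 = 2.563
Denominator: 1 + 0.192×1.5 + 0.19×1.4 + 0.262×8.8 = 3.86
R = 2.563/3.86 = 0.664 kJ/s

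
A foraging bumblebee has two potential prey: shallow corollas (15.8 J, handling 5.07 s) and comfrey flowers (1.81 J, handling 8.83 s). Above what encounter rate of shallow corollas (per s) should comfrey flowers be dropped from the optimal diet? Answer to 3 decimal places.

0.014 per s

At the threshold, the rate on shallow corollas alone equals the profitability of comfrey flowers: λ·15.8/(1 + λ·5.07) = 1.81/8.83 = 0.205.
Rearranging, λ(15.8 − 0.205×5.07) = 0.205, so λ = 0.205/14.76 = 0.01389 per s.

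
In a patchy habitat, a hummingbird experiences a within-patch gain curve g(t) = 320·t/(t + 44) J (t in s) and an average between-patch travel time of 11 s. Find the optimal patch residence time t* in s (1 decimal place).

Optimal t* satisfies g'(t*) = g(t*)/(T + t*).
g'(t) = 320·44/(t + 44)². Setting 320·44/(t+44)² = 320t/[(t+44)(11+t)] gives 44(11+t) = t(t+44), so t² = 44×11 = 484.
t* = √484 = 22 s.

22.0 s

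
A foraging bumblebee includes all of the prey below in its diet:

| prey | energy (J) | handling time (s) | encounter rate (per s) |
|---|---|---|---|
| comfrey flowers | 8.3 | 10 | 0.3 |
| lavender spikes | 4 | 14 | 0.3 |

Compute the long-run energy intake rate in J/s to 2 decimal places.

0.45 J/s

Energy encountered per unit search time: 0.3×8.3 + 0.3×4 = 3.69 J/s.
Handling time per unit search time: 0.3×10 + 0.3×14 = 7.2.
Rate = 3.69/(1 + 7.2) = 0.45 J/s.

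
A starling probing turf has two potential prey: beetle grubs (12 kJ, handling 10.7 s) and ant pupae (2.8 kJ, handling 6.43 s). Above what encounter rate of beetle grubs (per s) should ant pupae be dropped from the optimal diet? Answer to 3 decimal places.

0.059 per s

Drop ant pupae once their profitability E₂/h₂ falls below the rate achievable on beetle grubs alone: E₂/h₂ = λE₁/(1 + λh₁).
Solve for λ: λE₁h₂ = E₂(1 + λh₁) → λ(E₁h₂ − E₂h₁) = E₂ → λ = E₂/(E₁h₂ − E₂h₁).
λ = 2.8/(12×6.43 − 2.8×10.7) = 2.8/47.2 = 0.05932 per s.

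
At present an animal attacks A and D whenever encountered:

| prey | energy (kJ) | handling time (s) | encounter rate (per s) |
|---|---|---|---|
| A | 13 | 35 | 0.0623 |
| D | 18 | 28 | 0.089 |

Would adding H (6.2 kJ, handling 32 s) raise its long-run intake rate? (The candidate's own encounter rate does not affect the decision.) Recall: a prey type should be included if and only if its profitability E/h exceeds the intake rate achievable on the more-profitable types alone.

Current rate: (0.0623×13 + 0.089×18)/(1 + 0.0623×35 + 0.089×28) = 0.4252 kJ/s.
Profitability of H: 6.2/32 = 0.1938 kJ/s.
Since 0.1938 < R, time spent handling H is better spent searching.

No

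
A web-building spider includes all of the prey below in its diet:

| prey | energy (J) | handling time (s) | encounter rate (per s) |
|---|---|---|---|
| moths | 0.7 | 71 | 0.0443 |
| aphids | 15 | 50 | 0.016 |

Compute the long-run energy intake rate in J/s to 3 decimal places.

0.055 J/s

R = Σλ_iE_i / (1 + Σλ_ih_i)
Numerator: 0.0443×0.7 + 0.016×15 = 0.271
Denominator: 1 + 0.0443×71 + 0.016×50 = 4.945
R = 0.271/4.945 = 0.0548 J/s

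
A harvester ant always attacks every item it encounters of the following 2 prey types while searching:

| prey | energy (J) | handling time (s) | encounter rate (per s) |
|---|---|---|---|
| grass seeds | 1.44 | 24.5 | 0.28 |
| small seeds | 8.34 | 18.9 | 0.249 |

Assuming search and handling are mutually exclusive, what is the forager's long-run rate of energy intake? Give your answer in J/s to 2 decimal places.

R = Σλ_iE_i / (1 + Σλ_ih_i)
Numerator: 0.28×1.44 + 0.249×8.34 = 2.48
Denominator: 1 + 0.28×24.5 + 0.249×18.9 = 12.57
R = 2.48/12.57 = 0.1973 J/s

0.20 J/s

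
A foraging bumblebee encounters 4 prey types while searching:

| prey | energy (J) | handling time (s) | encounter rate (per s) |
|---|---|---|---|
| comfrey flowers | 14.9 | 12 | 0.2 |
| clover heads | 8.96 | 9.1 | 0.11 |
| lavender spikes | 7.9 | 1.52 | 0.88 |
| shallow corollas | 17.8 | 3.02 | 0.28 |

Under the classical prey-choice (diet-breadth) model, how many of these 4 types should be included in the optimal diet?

2

E/h in descending order: shallow corollas 5.89, lavender spikes 5.2, comfrey flowers 1.24, clover heads 0.985 J/s. The optimal diet is the largest prefix of this list for which every included type satisfies E_i/h_i > R on the types above it.
Rate on top 1: 2.7. lavender spikes: 5.2 > 2.7 → include.
Rate on top 2: 3.75. comfrey flowers: 1.24 < 3.75 → exclude; stop.
Optimal diet: shallow corollas, lavender spikes — 2 of 4 types.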